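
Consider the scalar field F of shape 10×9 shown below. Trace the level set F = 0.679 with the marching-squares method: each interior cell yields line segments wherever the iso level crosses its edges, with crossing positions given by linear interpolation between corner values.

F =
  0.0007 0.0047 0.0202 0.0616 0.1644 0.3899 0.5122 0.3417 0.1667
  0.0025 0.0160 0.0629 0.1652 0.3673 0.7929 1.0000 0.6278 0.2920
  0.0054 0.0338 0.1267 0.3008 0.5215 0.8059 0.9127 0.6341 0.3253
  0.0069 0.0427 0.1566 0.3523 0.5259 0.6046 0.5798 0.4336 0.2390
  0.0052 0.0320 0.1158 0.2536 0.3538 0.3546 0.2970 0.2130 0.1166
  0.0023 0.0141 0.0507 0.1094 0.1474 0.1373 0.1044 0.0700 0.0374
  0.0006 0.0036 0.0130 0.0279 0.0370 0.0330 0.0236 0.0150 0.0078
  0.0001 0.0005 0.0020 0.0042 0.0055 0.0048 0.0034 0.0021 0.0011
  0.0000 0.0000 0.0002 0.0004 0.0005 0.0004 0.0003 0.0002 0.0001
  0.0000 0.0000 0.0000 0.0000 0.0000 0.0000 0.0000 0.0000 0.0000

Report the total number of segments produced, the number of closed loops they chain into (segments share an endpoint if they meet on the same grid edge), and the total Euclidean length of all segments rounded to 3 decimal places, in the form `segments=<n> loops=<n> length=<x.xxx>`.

cell (0,4): code 0100 → (0.717,5.000)–(1.000,4.732)
cell (0,5): code 1100 → (0.342,6.000)–(0.717,5.000)
cell (0,6): code 1000 → (1.000,6.862)–(0.342,6.000)
cell (1,4): code 0110 → (1.000,4.732)–(2.000,4.554)
cell (1,6): code 1001 → (2.000,6.839)–(1.000,6.862)
cell (2,4): code 0010 → (2.000,4.554)–(2.630,5.000)
cell (2,5): code 0011 → (2.630,5.000)–(2.702,6.000)
cell (2,6): code 0001 → (2.702,6.000)–(2.000,6.839)
total: 8 segments, chained into 1 closed loop(s), length Σ = 7.427034

segments=8 loops=1 length=7.427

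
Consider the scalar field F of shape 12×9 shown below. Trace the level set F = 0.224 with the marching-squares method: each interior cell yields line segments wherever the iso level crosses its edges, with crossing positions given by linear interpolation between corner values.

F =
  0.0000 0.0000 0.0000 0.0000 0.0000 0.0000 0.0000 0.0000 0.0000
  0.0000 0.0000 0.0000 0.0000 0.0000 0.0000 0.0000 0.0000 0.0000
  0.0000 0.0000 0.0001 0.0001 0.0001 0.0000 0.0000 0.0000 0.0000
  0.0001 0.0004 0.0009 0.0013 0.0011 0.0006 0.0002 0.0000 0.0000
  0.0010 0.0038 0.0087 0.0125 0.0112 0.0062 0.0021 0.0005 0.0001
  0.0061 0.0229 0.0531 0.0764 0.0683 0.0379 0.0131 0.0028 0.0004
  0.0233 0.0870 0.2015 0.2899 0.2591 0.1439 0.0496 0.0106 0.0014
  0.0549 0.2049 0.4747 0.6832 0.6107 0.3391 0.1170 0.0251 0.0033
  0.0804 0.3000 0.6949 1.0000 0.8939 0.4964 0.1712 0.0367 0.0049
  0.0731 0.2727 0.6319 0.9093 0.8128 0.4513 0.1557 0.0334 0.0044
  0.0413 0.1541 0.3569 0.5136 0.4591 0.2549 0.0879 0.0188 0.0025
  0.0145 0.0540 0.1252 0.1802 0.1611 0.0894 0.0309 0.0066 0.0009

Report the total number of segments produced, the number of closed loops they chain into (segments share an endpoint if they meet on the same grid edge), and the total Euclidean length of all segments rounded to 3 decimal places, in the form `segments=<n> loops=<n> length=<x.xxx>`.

cell (5,2): code 0100 → (5.691,3.000)–(6.000,2.255)
cell (5,3): code 1100 → (5.816,4.000)–(5.691,3.000)
cell (5,4): code 1000 → (6.000,4.305)–(5.816,4.000)
cell (6,1): code 0100 → (6.082,2.000)–(7.000,1.071)
cell (6,2): code 1110 → (6.000,2.255)–(6.082,2.000)
cell (6,4): code 1101 → (6.410,5.000)–(6.000,4.305)
cell (6,5): code 1000 → (7.000,5.518)–(6.410,5.000)
cell (7,0): code 0100 → (7.201,1.000)–(8.000,0.654)
cell (7,1): code 1110 → (7.000,1.071)–(7.201,1.000)
cell (7,5): code 1001 → (8.000,5.838)–(7.000,5.518)
cell (8,0): code 0110 → (8.000,0.654)–(9.000,0.756)
cell (8,5): code 1001 → (9.000,5.769)–(8.000,5.838)
cell (9,0): code 0010 → (9.000,0.756)–(9.411,1.000)
cell (9,1): code 0111 → (9.411,1.000)–(10.000,1.345)
cell (9,5): code 1001 → (10.000,5.185)–(9.000,5.769)
cell (10,1): code 0010 → (10.000,1.345)–(10.574,2.000)
cell (10,2): code 0011 → (10.574,2.000)–(10.869,3.000)
cell (10,3): code 0011 → (10.869,3.000)–(10.789,4.000)
cell (10,4): code 0011 → (10.789,4.000)–(10.187,5.000)
cell (10,5): code 0001 → (10.187,5.000)–(10.000,5.185)
total: 20 segments, chained into 1 closed loop(s), length Σ = 16.142796

segments=20 loops=1 length=16.143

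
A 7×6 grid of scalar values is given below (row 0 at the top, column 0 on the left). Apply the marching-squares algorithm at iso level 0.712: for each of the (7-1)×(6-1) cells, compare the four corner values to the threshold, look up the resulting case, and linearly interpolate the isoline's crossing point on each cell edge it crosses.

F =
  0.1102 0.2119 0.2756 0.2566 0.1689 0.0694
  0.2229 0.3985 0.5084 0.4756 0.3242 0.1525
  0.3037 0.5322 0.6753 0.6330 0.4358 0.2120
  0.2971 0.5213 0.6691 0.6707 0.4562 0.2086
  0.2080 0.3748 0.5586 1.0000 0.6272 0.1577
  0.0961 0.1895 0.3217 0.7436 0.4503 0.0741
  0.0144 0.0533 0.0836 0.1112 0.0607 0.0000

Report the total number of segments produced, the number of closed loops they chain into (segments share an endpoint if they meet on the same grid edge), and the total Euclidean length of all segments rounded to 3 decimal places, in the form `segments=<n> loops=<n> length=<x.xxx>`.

cell (3,2): code 0100 → (3.125,3.000)–(4.000,2.348)
cell (3,3): code 1000 → (4.000,3.773)–(3.125,3.000)
cell (4,2): code 0110 → (4.000,2.348)–(5.000,2.925)
cell (4,3): code 1001 → (5.000,3.108)–(4.000,3.773)
cell (5,2): code 0010 → (5.000,2.925)–(5.050,3.000)
cell (5,3): code 0001 → (5.050,3.000)–(5.000,3.108)
total: 6 segments, chained into 1 closed loop(s), length Σ = 4.822493

segments=6 loops=1 length=4.822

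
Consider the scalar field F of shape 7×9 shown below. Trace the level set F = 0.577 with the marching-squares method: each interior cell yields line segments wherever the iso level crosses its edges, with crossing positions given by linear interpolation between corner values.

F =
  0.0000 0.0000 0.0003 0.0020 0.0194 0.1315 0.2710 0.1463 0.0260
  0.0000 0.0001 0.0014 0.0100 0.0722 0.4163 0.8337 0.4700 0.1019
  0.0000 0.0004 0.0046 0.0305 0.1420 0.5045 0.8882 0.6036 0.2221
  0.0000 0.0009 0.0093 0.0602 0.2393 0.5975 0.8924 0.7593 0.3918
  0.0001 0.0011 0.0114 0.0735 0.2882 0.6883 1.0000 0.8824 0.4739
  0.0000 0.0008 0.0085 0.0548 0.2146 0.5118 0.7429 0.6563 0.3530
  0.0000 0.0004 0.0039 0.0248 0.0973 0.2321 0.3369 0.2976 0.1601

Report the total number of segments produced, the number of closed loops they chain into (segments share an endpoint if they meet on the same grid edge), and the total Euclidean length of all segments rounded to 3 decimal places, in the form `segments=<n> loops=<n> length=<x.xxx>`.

cell (0,5): code 0100 → (0.544,6.000)–(1.000,5.385)
cell (0,6): code 1000 → (1.000,6.706)–(0.544,6.000)
cell (1,5): code 0110 → (1.000,5.385)–(2.000,5.189)
cell (1,6): code 1101 → (1.801,7.000)–(1.000,6.706)
cell (1,7): code 1000 → (2.000,7.070)–(1.801,7.000)
cell (2,4): code 0100 → (2.780,5.000)–(3.000,4.943)
cell (2,5): code 1110 → (2.000,5.189)–(2.780,5.000)
cell (2,7): code 1001 → (3.000,7.496)–(2.000,7.070)
cell (3,4): code 0110 → (3.000,4.943)–(4.000,4.722)
cell (3,7): code 1001 → (4.000,7.748)–(3.000,7.496)
cell (4,4): code 0010 → (4.000,4.722)–(4.631,5.000)
cell (4,5): code 0111 → (4.631,5.000)–(5.000,5.282)
cell (4,7): code 1001 → (5.000,7.261)–(4.000,7.748)
cell (5,5): code 0010 → (5.000,5.282)–(5.409,6.000)
cell (5,6): code 0011 → (5.409,6.000)–(5.221,7.000)
cell (5,7): code 0001 → (5.221,7.000)–(5.000,7.261)
total: 16 segments, chained into 1 closed loop(s), length Σ = 12.313390

segments=16 loops=1 length=12.313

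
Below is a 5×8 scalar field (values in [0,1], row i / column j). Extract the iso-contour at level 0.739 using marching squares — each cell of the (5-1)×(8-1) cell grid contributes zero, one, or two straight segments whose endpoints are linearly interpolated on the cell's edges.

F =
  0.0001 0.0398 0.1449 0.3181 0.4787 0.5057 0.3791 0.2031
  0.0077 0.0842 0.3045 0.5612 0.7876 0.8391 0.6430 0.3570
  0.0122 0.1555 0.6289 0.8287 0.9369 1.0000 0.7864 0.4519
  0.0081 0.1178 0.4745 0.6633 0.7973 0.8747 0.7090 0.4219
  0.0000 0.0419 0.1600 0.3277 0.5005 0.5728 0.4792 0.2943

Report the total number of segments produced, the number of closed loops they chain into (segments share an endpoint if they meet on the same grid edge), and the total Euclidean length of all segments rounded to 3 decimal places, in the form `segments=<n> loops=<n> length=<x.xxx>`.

cell (0,3): code 0100 → (0.843,4.000)–(1.000,3.785)
cell (0,4): code 1100 → (0.700,5.000)–(0.843,4.000)
cell (0,5): code 1000 → (1.000,5.510)–(0.700,5.000)
cell (1,2): code 0100 → (1.665,3.000)–(2.000,2.551)
cell (1,3): code 1110 → (1.000,3.785)–(1.665,3.000)
cell (1,5): code 1101 → (1.669,6.000)–(1.000,5.510)
cell (1,6): code 1000 → (2.000,6.142)–(1.669,6.000)
cell (2,2): code 0010 → (2.000,2.551)–(2.542,3.000)
cell (2,3): code 0111 → (2.542,3.000)–(3.000,3.565)
cell (2,5): code 1011 → (3.000,5.819)–(2.612,6.000)
cell (2,6): code 0001 → (2.612,6.000)–(2.000,6.142)
cell (3,3): code 0010 → (3.000,3.565)–(3.196,4.000)
cell (3,4): code 0011 → (3.196,4.000)–(3.449,5.000)
cell (3,5): code 0001 → (3.449,5.000)–(3.000,5.819)
total: 14 segments, chained into 1 closed loop(s), length Σ = 9.577265

segments=14 loops=1 length=9.577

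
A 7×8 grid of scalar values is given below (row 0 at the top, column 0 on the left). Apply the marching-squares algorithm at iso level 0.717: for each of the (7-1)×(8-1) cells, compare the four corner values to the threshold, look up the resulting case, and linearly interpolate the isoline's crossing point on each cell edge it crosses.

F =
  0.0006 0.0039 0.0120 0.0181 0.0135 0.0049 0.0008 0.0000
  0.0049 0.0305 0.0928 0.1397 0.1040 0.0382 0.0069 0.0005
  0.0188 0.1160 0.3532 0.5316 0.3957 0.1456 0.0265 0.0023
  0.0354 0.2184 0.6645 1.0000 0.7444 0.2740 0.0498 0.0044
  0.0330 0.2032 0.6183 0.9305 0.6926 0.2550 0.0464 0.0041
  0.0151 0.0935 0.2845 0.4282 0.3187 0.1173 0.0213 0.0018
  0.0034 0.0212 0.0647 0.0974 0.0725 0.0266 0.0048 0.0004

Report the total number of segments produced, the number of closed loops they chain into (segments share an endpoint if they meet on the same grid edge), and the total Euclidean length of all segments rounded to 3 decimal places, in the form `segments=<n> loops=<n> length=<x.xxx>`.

segments=8 loops=1 length=6.090

cell (2,2): code 0100 → (2.396,3.000)–(3.000,2.156)
cell (2,3): code 1100 → (2.921,4.000)–(2.396,3.000)
cell (2,4): code 1000 → (3.000,4.058)–(2.921,4.000)
cell (3,2): code 0110 → (3.000,2.156)–(4.000,2.316)
cell (3,3): code 1011 → (4.000,3.897)–(3.529,4.000)
cell (3,4): code 0001 → (3.529,4.000)–(3.000,4.058)
cell (4,2): code 0010 → (4.000,2.316)–(4.425,3.000)
cell (4,3): code 0001 → (4.425,3.000)–(4.000,3.897)
total: 8 segments, chained into 1 closed loop(s), length Σ = 6.090192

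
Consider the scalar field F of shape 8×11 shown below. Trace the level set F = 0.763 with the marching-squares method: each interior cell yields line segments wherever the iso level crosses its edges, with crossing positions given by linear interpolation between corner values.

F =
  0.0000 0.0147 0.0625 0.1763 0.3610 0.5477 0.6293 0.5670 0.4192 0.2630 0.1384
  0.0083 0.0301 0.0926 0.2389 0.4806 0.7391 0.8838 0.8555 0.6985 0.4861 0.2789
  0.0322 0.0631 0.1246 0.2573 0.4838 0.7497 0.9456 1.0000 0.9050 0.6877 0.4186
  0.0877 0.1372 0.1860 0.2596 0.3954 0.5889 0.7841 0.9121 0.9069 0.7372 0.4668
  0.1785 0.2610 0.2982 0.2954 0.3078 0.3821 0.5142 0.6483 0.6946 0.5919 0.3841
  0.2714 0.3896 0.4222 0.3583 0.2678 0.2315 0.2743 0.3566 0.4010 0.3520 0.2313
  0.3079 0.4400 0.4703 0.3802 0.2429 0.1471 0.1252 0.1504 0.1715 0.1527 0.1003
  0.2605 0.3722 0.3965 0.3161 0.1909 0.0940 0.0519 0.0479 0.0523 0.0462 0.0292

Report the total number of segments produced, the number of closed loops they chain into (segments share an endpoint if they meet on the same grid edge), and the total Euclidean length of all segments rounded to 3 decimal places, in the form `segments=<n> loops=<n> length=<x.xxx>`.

segments=12 loops=1 length=10.764

cell (0,5): code 0100 → (0.525,6.000)–(1.000,5.165)
cell (0,6): code 1100 → (0.679,7.000)–(0.525,6.000)
cell (0,7): code 1000 → (1.000,7.589)–(0.679,7.000)
cell (1,5): code 0110 → (1.000,5.165)–(2.000,5.068)
cell (1,7): code 1101 → (1.312,8.000)–(1.000,7.589)
cell (1,8): code 1000 → (2.000,8.653)–(1.312,8.000)
cell (2,5): code 0110 → (2.000,5.068)–(3.000,5.892)
cell (2,8): code 1001 → (3.000,8.848)–(2.000,8.653)
cell (3,5): code 0010 → (3.000,5.892)–(3.078,6.000)
cell (3,6): code 0011 → (3.078,6.000)–(3.565,7.000)
cell (3,7): code 0011 → (3.565,7.000)–(3.678,8.000)
cell (3,8): code 0001 → (3.678,8.000)–(3.000,8.848)
total: 12 segments, chained into 1 closed loop(s), length Σ = 10.764413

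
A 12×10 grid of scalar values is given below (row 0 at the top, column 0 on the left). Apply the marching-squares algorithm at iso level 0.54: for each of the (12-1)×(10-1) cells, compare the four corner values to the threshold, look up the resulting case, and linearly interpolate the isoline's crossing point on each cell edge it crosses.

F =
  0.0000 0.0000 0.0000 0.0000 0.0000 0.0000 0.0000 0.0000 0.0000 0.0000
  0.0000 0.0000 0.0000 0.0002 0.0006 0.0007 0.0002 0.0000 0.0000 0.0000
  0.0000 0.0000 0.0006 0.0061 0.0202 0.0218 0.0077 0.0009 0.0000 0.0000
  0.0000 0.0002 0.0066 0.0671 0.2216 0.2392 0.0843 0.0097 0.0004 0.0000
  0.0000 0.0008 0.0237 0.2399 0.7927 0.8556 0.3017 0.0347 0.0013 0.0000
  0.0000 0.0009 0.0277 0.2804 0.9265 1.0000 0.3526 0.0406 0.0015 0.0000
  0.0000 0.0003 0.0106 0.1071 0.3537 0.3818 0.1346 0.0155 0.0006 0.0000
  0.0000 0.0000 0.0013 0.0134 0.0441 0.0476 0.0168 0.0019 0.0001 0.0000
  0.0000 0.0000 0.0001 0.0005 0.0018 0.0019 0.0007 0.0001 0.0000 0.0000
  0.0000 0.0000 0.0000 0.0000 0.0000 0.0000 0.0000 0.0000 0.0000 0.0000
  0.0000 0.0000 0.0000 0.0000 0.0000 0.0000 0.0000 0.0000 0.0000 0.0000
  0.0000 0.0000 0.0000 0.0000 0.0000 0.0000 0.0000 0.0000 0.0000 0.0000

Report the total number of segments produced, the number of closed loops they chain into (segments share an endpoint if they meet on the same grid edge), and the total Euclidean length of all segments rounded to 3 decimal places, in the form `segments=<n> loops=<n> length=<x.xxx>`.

segments=8 loops=1 length=7.357

cell (3,3): code 0100 → (3.558,4.000)–(4.000,3.543)
cell (3,4): code 1100 → (3.488,5.000)–(3.558,4.000)
cell (3,5): code 1000 → (4.000,5.570)–(3.488,5.000)
cell (4,3): code 0110 → (4.000,3.543)–(5.000,3.402)
cell (4,5): code 1001 → (5.000,5.711)–(4.000,5.570)
cell (5,3): code 0010 → (5.000,3.402)–(5.675,4.000)
cell (5,4): code 0011 → (5.675,4.000)–(5.744,5.000)
cell (5,5): code 0001 → (5.744,5.000)–(5.000,5.711)
total: 8 segments, chained into 1 closed loop(s), length Σ = 7.357401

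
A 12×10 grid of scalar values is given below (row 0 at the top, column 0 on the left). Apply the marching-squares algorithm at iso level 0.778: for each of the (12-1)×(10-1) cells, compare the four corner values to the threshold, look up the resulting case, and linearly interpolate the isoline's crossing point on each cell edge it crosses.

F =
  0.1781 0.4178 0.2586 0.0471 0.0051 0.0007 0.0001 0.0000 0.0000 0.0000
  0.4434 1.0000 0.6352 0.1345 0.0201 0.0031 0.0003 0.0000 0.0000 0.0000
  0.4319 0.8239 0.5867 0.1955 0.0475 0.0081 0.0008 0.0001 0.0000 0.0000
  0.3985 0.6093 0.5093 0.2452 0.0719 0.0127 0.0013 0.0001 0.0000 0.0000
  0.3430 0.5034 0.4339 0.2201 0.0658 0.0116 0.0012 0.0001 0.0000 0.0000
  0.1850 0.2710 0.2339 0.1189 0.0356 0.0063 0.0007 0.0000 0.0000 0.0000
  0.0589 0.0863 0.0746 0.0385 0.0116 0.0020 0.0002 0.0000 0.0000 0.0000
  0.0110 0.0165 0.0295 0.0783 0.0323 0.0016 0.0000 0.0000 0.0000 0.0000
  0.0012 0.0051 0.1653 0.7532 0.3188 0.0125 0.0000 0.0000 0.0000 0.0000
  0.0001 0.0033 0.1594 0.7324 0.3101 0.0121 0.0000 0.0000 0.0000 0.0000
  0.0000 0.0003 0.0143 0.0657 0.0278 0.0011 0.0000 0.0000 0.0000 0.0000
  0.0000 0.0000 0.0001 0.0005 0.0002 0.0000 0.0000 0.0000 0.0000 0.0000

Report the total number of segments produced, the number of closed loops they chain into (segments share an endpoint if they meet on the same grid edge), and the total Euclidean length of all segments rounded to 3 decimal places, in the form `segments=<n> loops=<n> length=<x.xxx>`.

cell (0,0): code 0100 → (0.619,1.000)–(1.000,0.601)
cell (0,1): code 1000 → (1.000,1.609)–(0.619,1.000)
cell (1,0): code 0110 → (1.000,0.601)–(2.000,0.883)
cell (1,1): code 1001 → (2.000,1.194)–(1.000,1.609)
cell (2,0): code 0010 → (2.000,0.883)–(2.214,1.000)
cell (2,1): code 0001 → (2.214,1.000)–(2.000,1.194)
total: 6 segments, chained into 1 closed loop(s), length Σ = 3.923862

segments=6 loops=1 length=3.924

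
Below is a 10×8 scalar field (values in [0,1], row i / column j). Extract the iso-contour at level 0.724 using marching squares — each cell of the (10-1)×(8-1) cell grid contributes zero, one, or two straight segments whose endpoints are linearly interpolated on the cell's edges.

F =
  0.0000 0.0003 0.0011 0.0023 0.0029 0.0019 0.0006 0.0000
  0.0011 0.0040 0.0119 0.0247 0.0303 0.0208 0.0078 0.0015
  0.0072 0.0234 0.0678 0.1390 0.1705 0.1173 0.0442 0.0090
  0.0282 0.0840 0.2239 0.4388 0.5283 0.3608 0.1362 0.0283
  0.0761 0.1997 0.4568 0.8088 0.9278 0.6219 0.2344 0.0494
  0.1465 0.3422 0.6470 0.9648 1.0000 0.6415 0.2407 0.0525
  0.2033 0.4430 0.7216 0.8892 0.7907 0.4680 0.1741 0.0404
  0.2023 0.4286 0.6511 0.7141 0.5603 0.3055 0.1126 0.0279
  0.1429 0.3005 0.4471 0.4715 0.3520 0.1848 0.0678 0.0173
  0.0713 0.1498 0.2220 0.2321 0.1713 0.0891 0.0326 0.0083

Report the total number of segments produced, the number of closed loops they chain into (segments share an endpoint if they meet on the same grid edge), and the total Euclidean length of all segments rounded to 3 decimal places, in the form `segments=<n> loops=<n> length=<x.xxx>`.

cell (3,2): code 0100 → (3.771,3.000)–(4.000,2.759)
cell (3,3): code 1100 → (3.490,4.000)–(3.771,3.000)
cell (3,4): code 1000 → (4.000,4.666)–(3.490,4.000)
cell (4,2): code 0110 → (4.000,2.759)–(5.000,2.242)
cell (4,4): code 1001 → (5.000,4.770)–(4.000,4.666)
cell (5,2): code 0110 → (5.000,2.242)–(6.000,2.014)
cell (5,4): code 1001 → (6.000,4.207)–(5.000,4.770)
cell (6,2): code 0010 → (6.000,2.014)–(6.943,3.000)
cell (6,3): code 0011 → (6.943,3.000)–(6.289,4.000)
cell (6,4): code 0001 → (6.289,4.000)–(6.000,4.207)
total: 10 segments, chained into 1 closed loop(s), length Σ = 9.429678

segments=10 loops=1 length=9.430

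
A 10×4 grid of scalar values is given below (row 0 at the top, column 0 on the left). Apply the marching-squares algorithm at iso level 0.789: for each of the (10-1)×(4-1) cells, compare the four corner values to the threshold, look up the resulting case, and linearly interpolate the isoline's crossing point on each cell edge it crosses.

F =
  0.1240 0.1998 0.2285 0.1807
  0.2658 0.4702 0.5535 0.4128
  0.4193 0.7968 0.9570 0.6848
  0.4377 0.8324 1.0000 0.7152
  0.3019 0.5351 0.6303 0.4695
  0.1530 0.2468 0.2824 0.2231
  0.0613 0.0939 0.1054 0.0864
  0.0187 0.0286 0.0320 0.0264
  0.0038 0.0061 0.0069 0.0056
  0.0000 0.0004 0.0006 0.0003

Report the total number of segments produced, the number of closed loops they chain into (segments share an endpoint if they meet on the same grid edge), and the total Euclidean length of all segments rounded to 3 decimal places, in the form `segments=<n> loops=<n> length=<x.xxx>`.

cell (1,0): code 0100 → (1.976,1.000)–(2.000,0.979)
cell (1,1): code 1100 → (1.584,2.000)–(1.976,1.000)
cell (1,2): code 1000 → (2.000,2.617)–(1.584,2.000)
cell (2,0): code 0110 → (2.000,0.979)–(3.000,0.890)
cell (2,2): code 1001 → (3.000,2.741)–(2.000,2.617)
cell (3,0): code 0010 → (3.000,0.890)–(3.146,1.000)
cell (3,1): code 0011 → (3.146,1.000)–(3.571,2.000)
cell (3,2): code 0001 → (3.571,2.000)–(3.000,2.741)
total: 8 segments, chained into 1 closed loop(s), length Σ = 6.066381

segments=8 loops=1 length=6.066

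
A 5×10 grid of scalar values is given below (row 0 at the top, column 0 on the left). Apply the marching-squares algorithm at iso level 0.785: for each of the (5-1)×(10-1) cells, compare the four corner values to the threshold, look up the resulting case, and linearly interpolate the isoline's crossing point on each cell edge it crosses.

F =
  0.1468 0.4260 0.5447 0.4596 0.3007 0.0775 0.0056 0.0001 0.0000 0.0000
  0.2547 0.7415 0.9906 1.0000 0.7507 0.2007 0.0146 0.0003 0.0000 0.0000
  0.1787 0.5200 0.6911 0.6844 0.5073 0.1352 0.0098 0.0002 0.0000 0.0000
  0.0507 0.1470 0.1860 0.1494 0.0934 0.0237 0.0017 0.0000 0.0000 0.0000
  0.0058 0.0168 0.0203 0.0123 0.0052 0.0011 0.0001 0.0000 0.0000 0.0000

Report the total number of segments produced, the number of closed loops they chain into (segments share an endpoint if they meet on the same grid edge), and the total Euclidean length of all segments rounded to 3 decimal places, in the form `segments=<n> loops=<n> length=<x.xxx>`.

cell (0,1): code 0100 → (0.539,2.000)–(1.000,1.175)
cell (0,2): code 1100 → (0.602,3.000)–(0.539,2.000)
cell (0,3): code 1000 → (1.000,3.862)–(0.602,3.000)
cell (1,1): code 0010 → (1.000,1.175)–(1.686,2.000)
cell (1,2): code 0011 → (1.686,2.000)–(1.681,3.000)
cell (1,3): code 0001 → (1.681,3.000)–(1.000,3.862)
total: 6 segments, chained into 1 closed loop(s), length Σ = 6.069767

segments=6 loops=1 length=6.070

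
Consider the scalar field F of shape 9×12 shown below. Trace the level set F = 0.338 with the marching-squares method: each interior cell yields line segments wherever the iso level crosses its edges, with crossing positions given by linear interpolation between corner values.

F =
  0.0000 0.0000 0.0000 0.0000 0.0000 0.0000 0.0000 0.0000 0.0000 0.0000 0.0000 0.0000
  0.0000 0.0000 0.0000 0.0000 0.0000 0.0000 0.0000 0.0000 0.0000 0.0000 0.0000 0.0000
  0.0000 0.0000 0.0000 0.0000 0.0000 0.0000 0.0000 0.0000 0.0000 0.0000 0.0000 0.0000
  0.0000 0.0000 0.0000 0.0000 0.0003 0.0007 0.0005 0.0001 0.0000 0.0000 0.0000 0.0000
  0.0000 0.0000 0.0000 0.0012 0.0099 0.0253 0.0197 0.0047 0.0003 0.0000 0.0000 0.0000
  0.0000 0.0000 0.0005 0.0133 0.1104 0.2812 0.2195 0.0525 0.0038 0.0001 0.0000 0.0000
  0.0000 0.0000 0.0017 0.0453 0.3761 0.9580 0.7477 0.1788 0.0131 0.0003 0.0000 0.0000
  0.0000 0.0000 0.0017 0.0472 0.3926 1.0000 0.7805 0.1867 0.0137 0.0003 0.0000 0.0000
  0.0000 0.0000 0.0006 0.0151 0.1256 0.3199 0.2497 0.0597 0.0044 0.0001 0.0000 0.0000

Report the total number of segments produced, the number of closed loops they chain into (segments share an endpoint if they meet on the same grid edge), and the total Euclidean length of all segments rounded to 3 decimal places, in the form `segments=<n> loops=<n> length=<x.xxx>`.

segments=10 loops=1 length=9.165

cell (5,3): code 0100 → (5.857,4.000)–(6.000,3.885)
cell (5,4): code 1100 → (5.084,5.000)–(5.857,4.000)
cell (5,5): code 1100 → (5.224,6.000)–(5.084,5.000)
cell (5,6): code 1000 → (6.000,6.720)–(5.224,6.000)
cell (6,3): code 0110 → (6.000,3.885)–(7.000,3.842)
cell (6,6): code 1001 → (7.000,6.745)–(6.000,6.720)
cell (7,3): code 0010 → (7.000,3.842)–(7.204,4.000)
cell (7,4): code 0011 → (7.204,4.000)–(7.973,5.000)
cell (7,5): code 0011 → (7.973,5.000)–(7.834,6.000)
cell (7,6): code 0001 → (7.834,6.000)–(7.000,6.745)
total: 10 segments, chained into 1 closed loop(s), length Σ = 9.164910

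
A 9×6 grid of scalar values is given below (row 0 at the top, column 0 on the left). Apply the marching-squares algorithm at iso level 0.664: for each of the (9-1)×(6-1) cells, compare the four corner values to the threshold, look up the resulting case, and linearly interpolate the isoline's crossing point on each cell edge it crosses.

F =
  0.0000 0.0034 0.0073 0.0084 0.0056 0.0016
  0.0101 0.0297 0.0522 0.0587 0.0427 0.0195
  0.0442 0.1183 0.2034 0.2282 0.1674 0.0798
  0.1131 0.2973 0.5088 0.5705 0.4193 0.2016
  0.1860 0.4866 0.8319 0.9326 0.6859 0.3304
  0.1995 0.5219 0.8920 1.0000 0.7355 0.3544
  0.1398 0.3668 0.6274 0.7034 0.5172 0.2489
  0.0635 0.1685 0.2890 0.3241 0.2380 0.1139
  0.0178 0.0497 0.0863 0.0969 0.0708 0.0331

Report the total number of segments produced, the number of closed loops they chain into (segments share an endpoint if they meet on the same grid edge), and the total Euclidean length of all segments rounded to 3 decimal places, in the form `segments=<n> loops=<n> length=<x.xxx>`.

cell (3,1): code 0100 → (3.480,2.000)–(4.000,1.514)
cell (3,2): code 1100 → (3.258,3.000)–(3.480,2.000)
cell (3,3): code 1100 → (3.918,4.000)–(3.258,3.000)
cell (3,4): code 1000 → (4.000,4.062)–(3.918,4.000)
cell (4,1): code 0110 → (4.000,1.514)–(5.000,1.384)
cell (4,4): code 1001 → (5.000,4.188)–(4.000,4.062)
cell (5,1): code 0010 → (5.000,1.384)–(5.862,2.000)
cell (5,2): code 0111 → (5.862,2.000)–(6.000,2.482)
cell (5,3): code 1011 → (6.000,3.212)–(5.328,4.000)
cell (5,4): code 0001 → (5.328,4.000)–(5.000,4.188)
cell (6,2): code 0010 → (6.000,2.482)–(6.104,3.000)
cell (6,3): code 0001 → (6.104,3.000)–(6.000,3.212)
total: 12 segments, chained into 1 closed loop(s), length Σ = 8.791428

segments=12 loops=1 length=8.791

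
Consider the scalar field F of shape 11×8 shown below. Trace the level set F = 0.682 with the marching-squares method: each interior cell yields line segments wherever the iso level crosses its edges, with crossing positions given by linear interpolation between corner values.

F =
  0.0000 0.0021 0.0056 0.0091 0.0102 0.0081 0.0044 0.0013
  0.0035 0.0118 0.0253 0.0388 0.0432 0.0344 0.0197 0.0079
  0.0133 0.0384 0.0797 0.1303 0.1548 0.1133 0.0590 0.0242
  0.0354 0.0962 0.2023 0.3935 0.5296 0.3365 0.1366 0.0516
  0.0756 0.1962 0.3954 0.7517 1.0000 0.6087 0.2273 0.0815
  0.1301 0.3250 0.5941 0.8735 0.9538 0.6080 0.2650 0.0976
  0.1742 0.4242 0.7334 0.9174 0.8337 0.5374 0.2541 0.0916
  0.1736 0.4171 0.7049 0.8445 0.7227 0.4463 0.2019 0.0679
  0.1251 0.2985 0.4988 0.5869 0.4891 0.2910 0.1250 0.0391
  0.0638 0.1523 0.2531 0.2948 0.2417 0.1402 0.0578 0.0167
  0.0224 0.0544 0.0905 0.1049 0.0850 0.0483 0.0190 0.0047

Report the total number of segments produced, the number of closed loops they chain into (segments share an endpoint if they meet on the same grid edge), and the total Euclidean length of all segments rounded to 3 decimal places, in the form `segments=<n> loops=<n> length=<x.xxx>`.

segments=14 loops=1 length=11.363

cell (3,2): code 0100 → (3.805,3.000)–(4.000,2.804)
cell (3,3): code 1100 → (3.324,4.000)–(3.805,3.000)
cell (3,4): code 1000 → (4.000,4.813)–(3.324,4.000)
cell (4,2): code 0110 → (4.000,2.804)–(5.000,2.315)
cell (4,4): code 1001 → (5.000,4.786)–(4.000,4.813)
cell (5,1): code 0100 → (5.631,2.000)–(6.000,1.834)
cell (5,2): code 1110 → (5.000,2.315)–(5.631,2.000)
cell (5,4): code 1001 → (6.000,4.512)–(5.000,4.786)
cell (6,1): code 0110 → (6.000,1.834)–(7.000,1.920)
cell (6,4): code 1001 → (7.000,4.147)–(6.000,4.512)
cell (7,1): code 0010 → (7.000,1.920)–(7.111,2.000)
cell (7,2): code 0011 → (7.111,2.000)–(7.631,3.000)
cell (7,3): code 0011 → (7.631,3.000)–(7.174,4.000)
cell (7,4): code 0001 → (7.174,4.000)–(7.000,4.147)
total: 14 segments, chained into 1 closed loop(s), length Σ = 11.362646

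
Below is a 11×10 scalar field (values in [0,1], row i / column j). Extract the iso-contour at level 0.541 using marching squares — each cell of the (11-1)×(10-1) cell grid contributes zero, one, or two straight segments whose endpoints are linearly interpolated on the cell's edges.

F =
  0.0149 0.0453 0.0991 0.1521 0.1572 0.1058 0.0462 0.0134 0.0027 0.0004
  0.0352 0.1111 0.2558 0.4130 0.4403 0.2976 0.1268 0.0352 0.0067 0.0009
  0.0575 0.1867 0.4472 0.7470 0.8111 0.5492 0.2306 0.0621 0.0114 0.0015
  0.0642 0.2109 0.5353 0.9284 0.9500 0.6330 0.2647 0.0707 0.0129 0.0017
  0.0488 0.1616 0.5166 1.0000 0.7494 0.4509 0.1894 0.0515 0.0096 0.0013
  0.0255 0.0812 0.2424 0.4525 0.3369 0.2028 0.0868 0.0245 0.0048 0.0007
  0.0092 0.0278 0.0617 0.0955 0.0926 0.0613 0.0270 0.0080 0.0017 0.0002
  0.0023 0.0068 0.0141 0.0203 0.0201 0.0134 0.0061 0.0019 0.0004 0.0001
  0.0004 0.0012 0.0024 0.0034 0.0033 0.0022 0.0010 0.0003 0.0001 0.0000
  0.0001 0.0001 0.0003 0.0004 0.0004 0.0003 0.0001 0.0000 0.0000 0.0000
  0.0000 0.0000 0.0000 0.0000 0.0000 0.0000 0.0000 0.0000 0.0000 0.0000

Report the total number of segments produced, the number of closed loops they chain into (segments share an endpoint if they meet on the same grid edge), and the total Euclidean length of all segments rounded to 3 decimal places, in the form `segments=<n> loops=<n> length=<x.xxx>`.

segments=12 loops=1 length=10.584

cell (1,2): code 0100 → (1.383,3.000)–(2.000,2.313)
cell (1,3): code 1100 → (1.272,4.000)–(1.383,3.000)
cell (1,4): code 1100 → (1.967,5.000)–(1.272,4.000)
cell (1,5): code 1000 → (2.000,5.026)–(1.967,5.000)
cell (2,2): code 0110 → (2.000,2.313)–(3.000,2.015)
cell (2,5): code 1001 → (3.000,5.250)–(2.000,5.026)
cell (3,2): code 0110 → (3.000,2.015)–(4.000,2.050)
cell (3,4): code 1011 → (4.000,4.698)–(3.505,5.000)
cell (3,5): code 0001 → (3.505,5.000)–(3.000,5.250)
cell (4,2): code 0010 → (4.000,2.050)–(4.838,3.000)
cell (4,3): code 0011 → (4.838,3.000)–(4.505,4.000)
cell (4,4): code 0001 → (4.505,4.000)–(4.000,4.698)
total: 12 segments, chained into 1 closed loop(s), length Σ = 10.584010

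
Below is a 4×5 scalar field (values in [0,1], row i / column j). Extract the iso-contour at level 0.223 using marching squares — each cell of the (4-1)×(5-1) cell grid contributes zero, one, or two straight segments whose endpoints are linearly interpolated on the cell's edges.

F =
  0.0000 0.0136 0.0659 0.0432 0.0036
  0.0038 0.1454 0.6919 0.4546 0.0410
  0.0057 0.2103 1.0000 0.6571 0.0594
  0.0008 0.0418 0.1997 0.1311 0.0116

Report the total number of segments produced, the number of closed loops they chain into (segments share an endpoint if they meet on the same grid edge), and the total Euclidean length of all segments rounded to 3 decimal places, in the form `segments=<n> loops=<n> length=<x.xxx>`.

cell (0,1): code 0100 → (0.251,2.000)–(1.000,1.142)
cell (0,2): code 1100 → (0.437,3.000)–(0.251,2.000)
cell (0,3): code 1000 → (1.000,3.560)–(0.437,3.000)
cell (1,1): code 0110 → (1.000,1.142)–(2.000,1.016)
cell (1,3): code 1001 → (2.000,3.726)–(1.000,3.560)
cell (2,1): code 0010 → (2.000,1.016)–(2.971,2.000)
cell (2,2): code 0011 → (2.971,2.000)–(2.825,3.000)
cell (2,3): code 0001 → (2.825,3.000)–(2.000,3.726)
total: 8 segments, chained into 1 closed loop(s), length Σ = 8.463974

segments=8 loops=1 length=8.464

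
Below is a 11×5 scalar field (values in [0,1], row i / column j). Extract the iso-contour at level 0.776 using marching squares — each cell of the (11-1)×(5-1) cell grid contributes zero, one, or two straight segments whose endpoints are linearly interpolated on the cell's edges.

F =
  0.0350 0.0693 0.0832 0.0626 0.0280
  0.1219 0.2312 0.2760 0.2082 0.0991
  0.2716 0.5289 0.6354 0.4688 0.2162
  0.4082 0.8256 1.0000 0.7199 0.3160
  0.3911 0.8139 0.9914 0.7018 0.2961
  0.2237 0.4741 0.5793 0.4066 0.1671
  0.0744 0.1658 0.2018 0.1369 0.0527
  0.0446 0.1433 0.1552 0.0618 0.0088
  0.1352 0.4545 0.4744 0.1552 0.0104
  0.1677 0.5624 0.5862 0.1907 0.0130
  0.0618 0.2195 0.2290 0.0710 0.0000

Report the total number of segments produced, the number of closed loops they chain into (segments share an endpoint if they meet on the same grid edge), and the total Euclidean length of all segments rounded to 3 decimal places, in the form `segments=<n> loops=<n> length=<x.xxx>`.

cell (2,0): code 0100 → (2.833,1.000)–(3.000,0.881)
cell (2,1): code 1100 → (2.386,2.000)–(2.833,1.000)
cell (2,2): code 1000 → (3.000,2.800)–(2.386,2.000)
cell (3,0): code 0110 → (3.000,0.881)–(4.000,0.910)
cell (3,2): code 1001 → (4.000,2.744)–(3.000,2.800)
cell (4,0): code 0010 → (4.000,0.910)–(4.112,1.000)
cell (4,1): code 0011 → (4.112,1.000)–(4.523,2.000)
cell (4,2): code 0001 → (4.523,2.000)–(4.000,2.744)
total: 8 segments, chained into 1 closed loop(s), length Σ = 6.444387

segments=8 loops=1 length=6.444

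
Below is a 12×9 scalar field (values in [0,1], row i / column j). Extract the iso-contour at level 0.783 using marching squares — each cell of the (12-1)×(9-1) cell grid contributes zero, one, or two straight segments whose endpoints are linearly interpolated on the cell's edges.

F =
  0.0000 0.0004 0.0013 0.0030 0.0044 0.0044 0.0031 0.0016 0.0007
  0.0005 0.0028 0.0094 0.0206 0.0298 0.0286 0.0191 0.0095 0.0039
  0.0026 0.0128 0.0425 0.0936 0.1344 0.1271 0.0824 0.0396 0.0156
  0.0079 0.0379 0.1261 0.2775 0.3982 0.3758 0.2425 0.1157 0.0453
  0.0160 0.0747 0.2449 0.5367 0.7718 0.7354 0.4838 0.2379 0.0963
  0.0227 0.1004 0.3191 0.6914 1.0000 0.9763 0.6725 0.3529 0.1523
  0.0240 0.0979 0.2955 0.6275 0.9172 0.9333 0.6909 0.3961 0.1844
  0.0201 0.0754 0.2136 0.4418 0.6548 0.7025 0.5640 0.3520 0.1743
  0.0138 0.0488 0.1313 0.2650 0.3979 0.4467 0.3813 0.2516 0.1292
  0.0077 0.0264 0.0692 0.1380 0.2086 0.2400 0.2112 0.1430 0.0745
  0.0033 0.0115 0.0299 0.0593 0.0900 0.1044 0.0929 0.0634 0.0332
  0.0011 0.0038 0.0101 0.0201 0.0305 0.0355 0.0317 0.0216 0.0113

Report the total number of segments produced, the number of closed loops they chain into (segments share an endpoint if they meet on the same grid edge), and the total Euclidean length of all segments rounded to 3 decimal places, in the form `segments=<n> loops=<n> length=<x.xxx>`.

segments=8 loops=1 length=7.845

cell (4,3): code 0100 → (4.049,4.000)–(5.000,3.297)
cell (4,4): code 1100 → (4.198,5.000)–(4.049,4.000)
cell (4,5): code 1000 → (5.000,5.636)–(4.198,5.000)
cell (5,3): code 0110 → (5.000,3.297)–(6.000,3.537)
cell (5,5): code 1001 → (6.000,5.620)–(5.000,5.636)
cell (6,3): code 0010 → (6.000,3.537)–(6.511,4.000)
cell (6,4): code 0011 → (6.511,4.000)–(6.651,5.000)
cell (6,5): code 0001 → (6.651,5.000)–(6.000,5.620)
total: 8 segments, chained into 1 closed loop(s), length Σ = 7.845161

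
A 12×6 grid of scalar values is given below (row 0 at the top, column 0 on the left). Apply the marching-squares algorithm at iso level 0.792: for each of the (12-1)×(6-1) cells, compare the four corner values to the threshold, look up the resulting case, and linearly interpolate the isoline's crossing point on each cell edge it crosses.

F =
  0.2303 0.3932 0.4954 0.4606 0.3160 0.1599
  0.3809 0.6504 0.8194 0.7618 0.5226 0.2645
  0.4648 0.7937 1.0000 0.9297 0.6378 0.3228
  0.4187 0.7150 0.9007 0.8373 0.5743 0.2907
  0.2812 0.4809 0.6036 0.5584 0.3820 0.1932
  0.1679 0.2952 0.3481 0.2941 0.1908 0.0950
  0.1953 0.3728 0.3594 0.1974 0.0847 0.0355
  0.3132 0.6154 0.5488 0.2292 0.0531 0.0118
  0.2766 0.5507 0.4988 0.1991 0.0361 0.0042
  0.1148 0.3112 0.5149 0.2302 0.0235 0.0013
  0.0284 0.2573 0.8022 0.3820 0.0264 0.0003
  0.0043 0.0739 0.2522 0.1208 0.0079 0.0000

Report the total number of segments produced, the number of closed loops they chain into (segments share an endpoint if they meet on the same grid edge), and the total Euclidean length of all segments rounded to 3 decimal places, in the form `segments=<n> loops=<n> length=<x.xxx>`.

cell (0,1): code 0100 → (0.915,2.000)–(1.000,1.838)
cell (0,2): code 1000 → (1.000,2.476)–(0.915,2.000)
cell (1,0): code 0100 → (1.988,1.000)–(2.000,0.995)
cell (1,1): code 1110 → (1.000,1.838)–(1.988,1.000)
cell (1,2): code 1101 → (1.180,3.000)–(1.000,2.476)
cell (1,3): code 1000 → (2.000,3.472)–(1.180,3.000)
cell (2,0): code 0010 → (2.000,0.995)–(2.022,1.000)
cell (2,1): code 0111 → (2.022,1.000)–(3.000,1.415)
cell (2,3): code 1001 → (3.000,3.172)–(2.000,3.472)
cell (3,1): code 0010 → (3.000,1.415)–(3.366,2.000)
cell (3,2): code 0011 → (3.366,2.000)–(3.162,3.000)
cell (3,3): code 0001 → (3.162,3.000)–(3.000,3.172)
cell (9,1): code 0100 → (9.964,2.000)–(10.000,1.981)
cell (9,2): code 1000 → (10.000,2.024)–(9.964,2.000)
cell (10,1): code 0010 → (10.000,1.981)–(10.019,2.000)
cell (10,2): code 0001 → (10.019,2.000)–(10.000,2.024)
total: 16 segments, chained into 2 closed loop(s), length Σ = 7.691221

segments=16 loops=2 length=7.691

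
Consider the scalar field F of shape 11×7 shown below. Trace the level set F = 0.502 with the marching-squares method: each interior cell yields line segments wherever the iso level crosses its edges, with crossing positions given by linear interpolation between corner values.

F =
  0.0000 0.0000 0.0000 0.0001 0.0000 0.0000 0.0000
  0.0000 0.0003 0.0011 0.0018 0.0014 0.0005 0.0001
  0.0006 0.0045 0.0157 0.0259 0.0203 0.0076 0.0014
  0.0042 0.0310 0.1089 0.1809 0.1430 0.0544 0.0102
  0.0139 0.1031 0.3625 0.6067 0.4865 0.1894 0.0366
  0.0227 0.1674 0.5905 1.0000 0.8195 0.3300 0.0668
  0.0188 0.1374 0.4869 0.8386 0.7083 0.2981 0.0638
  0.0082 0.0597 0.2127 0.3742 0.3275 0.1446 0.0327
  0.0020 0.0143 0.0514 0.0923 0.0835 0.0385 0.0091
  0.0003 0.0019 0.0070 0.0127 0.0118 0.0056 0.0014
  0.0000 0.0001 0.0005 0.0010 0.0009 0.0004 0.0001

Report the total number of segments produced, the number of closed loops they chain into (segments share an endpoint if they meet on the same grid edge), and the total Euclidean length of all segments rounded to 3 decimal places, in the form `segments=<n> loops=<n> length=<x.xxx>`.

segments=12 loops=1 length=8.966

cell (3,2): code 0100 → (3.754,3.000)–(4.000,2.571)
cell (3,3): code 1000 → (4.000,3.871)–(3.754,3.000)
cell (4,1): code 0100 → (4.612,2.000)–(5.000,1.791)
cell (4,2): code 1110 → (4.000,2.571)–(4.612,2.000)
cell (4,3): code 1101 → (4.047,4.000)–(4.000,3.871)
cell (4,4): code 1000 → (5.000,4.649)–(4.047,4.000)
cell (5,1): code 0010 → (5.000,1.791)–(5.854,2.000)
cell (5,2): code 0111 → (5.854,2.000)–(6.000,2.043)
cell (5,4): code 1001 → (6.000,4.503)–(5.000,4.649)
cell (6,2): code 0010 → (6.000,2.043)–(6.725,3.000)
cell (6,3): code 0011 → (6.725,3.000)–(6.542,4.000)
cell (6,4): code 0001 → (6.542,4.000)–(6.000,4.503)
total: 12 segments, chained into 1 closed loop(s), length Σ = 8.965957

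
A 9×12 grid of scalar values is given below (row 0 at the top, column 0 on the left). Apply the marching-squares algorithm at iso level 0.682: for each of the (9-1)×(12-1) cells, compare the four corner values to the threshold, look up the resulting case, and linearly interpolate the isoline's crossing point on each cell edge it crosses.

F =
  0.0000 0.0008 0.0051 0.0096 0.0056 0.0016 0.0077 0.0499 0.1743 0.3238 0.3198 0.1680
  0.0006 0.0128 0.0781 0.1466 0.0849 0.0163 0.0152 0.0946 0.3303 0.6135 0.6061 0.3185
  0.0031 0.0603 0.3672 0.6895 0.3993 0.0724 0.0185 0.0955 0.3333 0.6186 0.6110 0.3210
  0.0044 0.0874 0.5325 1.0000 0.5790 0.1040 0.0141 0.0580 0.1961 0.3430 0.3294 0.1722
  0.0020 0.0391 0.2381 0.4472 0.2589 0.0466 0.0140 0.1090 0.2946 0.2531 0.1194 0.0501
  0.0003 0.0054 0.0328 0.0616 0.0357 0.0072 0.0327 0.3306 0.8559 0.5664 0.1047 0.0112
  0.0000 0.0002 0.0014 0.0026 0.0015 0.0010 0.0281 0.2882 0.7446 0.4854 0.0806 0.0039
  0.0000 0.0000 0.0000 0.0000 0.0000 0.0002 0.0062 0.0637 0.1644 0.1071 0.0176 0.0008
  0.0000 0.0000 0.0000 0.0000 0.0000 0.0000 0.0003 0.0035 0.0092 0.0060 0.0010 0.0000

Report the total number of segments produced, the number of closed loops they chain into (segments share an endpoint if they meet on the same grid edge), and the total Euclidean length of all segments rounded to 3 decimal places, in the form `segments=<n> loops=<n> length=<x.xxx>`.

cell (1,2): code 0100 → (1.986,3.000)–(2.000,2.977)
cell (1,3): code 1000 → (2.000,3.026)–(1.986,3.000)
cell (2,2): code 0110 → (2.000,2.977)–(3.000,2.320)
cell (2,3): code 1001 → (3.000,3.755)–(2.000,3.026)
cell (3,2): code 0010 → (3.000,2.320)–(3.575,3.000)
cell (3,3): code 0001 → (3.575,3.000)–(3.000,3.755)
cell (4,7): code 0100 → (4.690,8.000)–(5.000,7.669)
cell (4,8): code 1000 → (5.000,8.601)–(4.690,8.000)
cell (5,7): code 0110 → (5.000,7.669)–(6.000,7.863)
cell (5,8): code 1001 → (6.000,8.242)–(5.000,8.601)
cell (6,7): code 0010 → (6.000,7.863)–(6.108,8.000)
cell (6,8): code 0001 → (6.108,8.000)–(6.000,8.242)
total: 12 segments, chained into 2 closed loop(s), length Σ = 7.980449

segments=12 loops=2 length=7.980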